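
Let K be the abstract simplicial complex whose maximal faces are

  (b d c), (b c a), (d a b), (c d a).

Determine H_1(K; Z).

H_1 = 0.

We work with the vertex ordering a < b < c < d. The simplices of K, each written with vertices in increasing order, are:

  0-simplices (4): a, b, c, d
  1-simplices (6): ab, ac, ad, bc, bd, cd
  2-simplices (4): abc, abd, acd, bcd

so the chain groups are C_0 ≅ Z^4, C_1 ≅ Z^6, C_2 ≅ Z^4.

The boundary map ∂_1: C_1 → C_0 is given by ∂[p,q] = [q] − [p].
The resulting 4×6 matrix has rank 3, and its Smith normal form has invariant factors (1,1,1).

Boundary ∂_2: C_2 → C_1 sends each 2-simplex [p,q,r] to [q,r] − [p,r] + [p,q]. For instance
  ∂bcd = cd − bd + bc,
  ∂abd = bd − ad + ab.
This gives a 6×4 integer matrix of rank 3; reducing to Smith normal form yields diagonal entries (1,1,1).

From H_k ≅ ker(∂_k) / im(∂_{k+1}) we obtain:

  H_1: rank ker ∂_1 − rank ∂_2 = (6 − 3) − 3 = 0, and the invariant factors of ∂_2 are all 1, so H_1 ≅ 0.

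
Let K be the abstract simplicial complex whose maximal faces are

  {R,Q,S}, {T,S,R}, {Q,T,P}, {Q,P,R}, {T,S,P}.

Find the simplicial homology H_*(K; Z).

Fix the vertex order P < Q < R < S < T and write every simplex with vertices in increasing order. Then dim K = 2 and the simplices of K are:

  0-simplices (5): P, Q, R, S, T
  1-simplices (10): PQ, PR, PS, PT, QR, QS, QT, RS, RT, ST
  2-simplices (5): PQR, PQT, PST, QRS, RST

Hence C_0 ≅ Z^5, C_1 ≅ Z^10, C_2 ≅ Z^5.

∂_1: C_1 → C_0 sends each edge [p,q] (with p < q) to q − p. For instance
  ∂PT = T − P.
The resulting 5×10 matrix has rank 4, and its Smith normal form has invariant factors (1,1,1,1).

Boundary ∂_2: C_2 → C_1 maps a triangle to the signed sum of its edges. For instance
  ∂RST = ST − RT + RS,
  ∂PST = ST − PT + PS.
As a 10×5 matrix over Z this has rank 5, with invariant factors (1,1,1,1,1).

From H_k ≅ ker(∂_k) / im(∂_{k+1}) we obtain:

  H_0: rank C_0 − rank ∂_1 = 5 − 4 = 1, and the invariant factors of ∂_1 are all 1, so H_0 ≅ Z.
  H_1: rank ker ∂_1 − rank ∂_2 = (10 − 4) − 5 = 1, and the invariant factors of ∂_2 are all 1, so H_1 ≅ Z.
  H_2: rank ker ∂_2 − rank ∂_3 = (5 − 5) − 0 = 0, and there is no ∂_3, so H_2 ≅ 0.

As a check, the Euler characteristic is 5 − 10 + 5 = 0, which agrees with 1 − 1 + 0 = 0.
(K is a triangulation of the Möbius band.)

H_0 = Z,  H_1 = Z,  H_2 = 0.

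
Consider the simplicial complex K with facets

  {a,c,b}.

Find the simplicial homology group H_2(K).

H_2 = 0.

We work with the vertex ordering a < b < c. The simplices of K, each written with vertices in increasing order, are:

  0-simplices (3): a, b, c
  1-simplices (3): ab, ac, bc
  2-simplices (1): abc

so the chain groups are C_0 ≅ Z^3, C_1 ≅ Z^3, C_2 ≅ Z^1.

The boundary map ∂_1: C_1 → C_0 sends each edge [p,q] (with p < q) to q − p. For instance
  ∂ac = c − a.
The resulting 3×3 matrix has rank 2, and its Smith normal form has invariant factors (1,1).

∂_2: C_2 → C_1 maps a triangle to the signed sum of its edges. For instance
  ∂abc = bc − ac + ab.
As a 3×1 matrix over Z this has rank 1, with invariant factors (1).

From H_k ≅ ker(∂_k) / im(∂_{k+1}) we obtain:

  H_2: rank ker ∂_2 − rank ∂_3 = (1 − 1) − 0 = 0, and there is no ∂_3, so H_2 = 0.

(K is a triangulation of the 2-simplex.)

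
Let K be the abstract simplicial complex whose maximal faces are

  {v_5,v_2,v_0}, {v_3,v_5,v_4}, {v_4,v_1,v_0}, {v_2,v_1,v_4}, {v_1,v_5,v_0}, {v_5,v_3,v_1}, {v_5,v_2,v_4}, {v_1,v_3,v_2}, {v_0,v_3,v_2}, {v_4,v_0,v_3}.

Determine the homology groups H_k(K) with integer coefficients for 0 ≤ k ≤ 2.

Order the vertices as v_0 < v_1 < v_2 < v_3 < v_4 < v_5. Listing each simplex with vertices in this order, K has dimension 2 with simplices:

  0-simplices (6): [v_0], [v_1], [v_2], [v_3], [v_4], [v_5]
  1-simplices (15): (15 of them)
  2-simplices (10): [v_0,v_1,v_4], [v_0,v_1,v_5], [v_0,v_2,v_3], [v_0,v_2,v_5], [v_0,v_3,v_4], [v_1,v_2,v_3], [v_1,v_2,v_4], [v_1,v_3,v_5], [v_2,v_4,v_5], [v_3,v_4,v_5]

Hence C_0 ≅ Z^6, C_1 ≅ Z^15, C_2 ≅ Z^10.

Boundary ∂_1: C_1 → C_0 maps an edge to its endpoints' difference, ∂[p,q] = q − p. For instance
  ∂[v_4,v_5] = [v_5] − [v_4].
This gives a 6×15 integer matrix of rank 5; reducing to Smith normal form yields diagonal entries (1,1,1,1,1).

The boundary map ∂_2: C_2 → C_1 maps a triangle to the signed sum of its edges. For instance
  ∂[v_1,v_2,v_3] = [v_2,v_3] − [v_1,v_3] + [v_1,v_2],
  ∂[v_0,v_1,v_4] = [v_1,v_4] − [v_0,v_4] + [v_0,v_1].
The 15×10 boundary matrix has rank 10 and Smith normal form diag(1,1,1,1,1,1,1,1,1,2).

From H_k ≅ ker(∂_k) / im(∂_{k+1}) we obtain:

  H_0: rank C_0 − rank ∂_1 = 6 − 5 = 1, and the invariant factors of ∂_1 are all 1, so H_0 ≅ Z.
  H_1: rank ker ∂_1 − rank ∂_2 = (15 − 5) − 10 = 0, and ∂_2 has invariant factor 2 > 1, so H_1 ≅ Z/2Z.
  H_2: rank ker ∂_2 − rank ∂_3 = (10 − 10) − 0 = 0, and there is no ∂_3, so H_2 ≅ 0.

As a check, the Euler characteristic is 6 − 15 + 10 = 1, which agrees with 1 − 0 + 0 = 1.

H_0 ≅ Z,  H_1 ≅ Z/2Z,  H_2 = 0.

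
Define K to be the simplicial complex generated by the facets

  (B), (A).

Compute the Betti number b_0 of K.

K has 2 vertices.
rank ∂_0 = 0, rank ∂_1 = 0 ⇒ b_0 = 2 − 0 − 0 = 2. So H_0 ≅ Z^2.

b_0 = 2.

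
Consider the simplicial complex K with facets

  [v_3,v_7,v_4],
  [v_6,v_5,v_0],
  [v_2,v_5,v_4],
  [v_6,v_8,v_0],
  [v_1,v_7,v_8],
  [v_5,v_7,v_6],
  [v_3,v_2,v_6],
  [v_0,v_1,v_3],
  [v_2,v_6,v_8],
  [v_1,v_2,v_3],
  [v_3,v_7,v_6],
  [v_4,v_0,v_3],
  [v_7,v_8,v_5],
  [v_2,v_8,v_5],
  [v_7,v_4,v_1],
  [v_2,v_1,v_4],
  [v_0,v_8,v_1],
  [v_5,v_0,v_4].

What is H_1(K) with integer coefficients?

We work with the vertex ordering v_0 < v_1 < v_2 < v_3 < v_4 < v_5 < v_6 < v_7 < v_8. The simplices of K, each written with vertices in increasing order, are:

  0-simplices (9): [v_0], [v_1], [v_2], [v_3], [v_4], [v_5], [v_6], [v_7], [v_8]
  1-simplices (27): (27 of them)
  2-simplices (18): (18 of them)

giving chain groups C_0 ≅ Z^9, C_1 ≅ Z^27, C_2 ≅ Z^18.

∂_1: C_1 → C_0 is given by ∂[p,q] = [q] − [p]. For instance
  ∂[v_0,v_3] = [v_3] − [v_0].
The resulting 9×27 matrix has rank 8, and its Smith normal form has invariant factors (1,1,1,1,1,1,1,1).

∂_2: C_2 → C_1 sends each 2-simplex [p,q,r] to [q,r] − [p,r] + [p,q]. For instance
  ∂[v_0,v_4,v_5] = [v_4,v_5] − [v_0,v_5] + [v_0,v_4],
  ∂[v_0,v_3,v_4] = [v_3,v_4] − [v_0,v_4] + [v_0,v_3].
The 27×18 boundary matrix has rank 18 and Smith normal form diag(1,1,1,1,1,1,1,1,1,1,1,1,1,1,1,1,1,2).

Now H_k = ker ∂_k / im ∂_{k+1}, so:

  H_1: rank ker ∂_1 − rank ∂_2 = (27 − 8) − 18 = 1, and ∂_2 has invariant factor 2 > 1, so H_1 = Z ⊕ Z/2.

H_1 ≅ Z ⊕ Z/2.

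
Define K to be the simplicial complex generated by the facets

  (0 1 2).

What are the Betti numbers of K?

Order the vertices as 0 < 1 < 2. Listing each simplex with vertices in this order, K has dimension 2 with simplices:

  0-simplices (3): [0], [1], [2]
  1-simplices (3): [0,1], [0,2], [1,2]
  2-simplices (1): [0,1,2]

so the chain groups are C_0 ≅ Z^3, C_1 ≅ Z^3, C_2 ≅ Z^1.

∂_1: C_1 → C_0 sends each edge [p,q] (with p < q) to q − p.
This gives a 3×3 integer matrix of rank 2; reducing to Smith normal form yields diagonal entries (1,1).

The boundary map ∂_2: C_2 → C_1 sends each 2-simplex [p,q,r] to [q,r] − [p,r] + [p,q]. For instance
  ∂[0,1,2] = [1,2] − [0,2] + [0,1].
The resulting 3×1 matrix has rank 1, and its Smith normal form has invariant factors (1).

Reading off H_k = ker ∂_k / im ∂_{k+1}:

  H_0: rank C_0 − rank ∂_1 = 3 − 2 = 1, and the invariant factors of ∂_1 are all 1, so H_0 = Z.
  H_1: rank ker ∂_1 − rank ∂_2 = (3 − 2) − 1 = 0, and the invariant factors of ∂_2 are all 1, so H_1 = 0.
  H_2: rank ker ∂_2 − rank ∂_3 = (1 − 1) − 0 = 0, and there is no ∂_3, so H_2 = 0.

As a check, the Euler characteristic is 3 − 3 + 1 = 1, which agrees with 1 − 0 + 0 = 1.
(K is a triangulation of the 2-simplex.)

Hence the Betti numbers are b_0 = 1, b_1 = 0, b_2 = 0.

b_0 = 1, b_1 = 0, b_2 = 0.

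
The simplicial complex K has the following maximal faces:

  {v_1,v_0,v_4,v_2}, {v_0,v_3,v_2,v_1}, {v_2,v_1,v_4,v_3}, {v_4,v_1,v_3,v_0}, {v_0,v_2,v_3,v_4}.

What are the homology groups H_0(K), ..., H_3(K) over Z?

H_0 = Z,  H_1 = 0,  H_2 = 0,  H_3 = Z.

Fix the vertex order v_0 < v_1 < v_2 < v_3 < v_4 and write every simplex with vertices in increasing order. Then dim K = 3 and the simplices of K are:

  0-simplices (5): [v_0], [v_1], [v_2], [v_3], [v_4]
  1-simplices (10): [v_0,v_1], [v_0,v_2], [v_0,v_3], [v_0,v_4], [v_1,v_2], [v_1,v_3], [v_1,v_4], [v_2,v_3], [v_2,v_4], [v_3,v_4]
  2-simplices (10): [v_0,v_1,v_2], [v_0,v_1,v_3], [v_0,v_1,v_4], [v_0,v_2,v_3], [v_0,v_2,v_4], [v_0,v_3,v_4], [v_1,v_2,v_3], [v_1,v_2,v_4], [v_1,v_3,v_4], [v_2,v_3,v_4]
  3-simplices (5): [v_0,v_1,v_2,v_3], [v_0,v_1,v_2,v_4], [v_0,v_1,v_3,v_4], [v_0,v_2,v_3,v_4], [v_1,v_2,v_3,v_4]

so the chain groups are C_0 ≅ Z^5, C_1 ≅ Z^10, C_2 ≅ Z^10, C_3 ≅ Z^5.

Boundary ∂_1: C_1 → C_0 is given by ∂[p,q] = [q] − [p].
This gives a 5×10 integer matrix of rank 4; reducing to Smith normal form yields diagonal entries (1,1,1,1).

∂_2: C_2 → C_1 sends each 2-simplex [p,q,r] to [q,r] − [p,r] + [p,q]. For instance
  ∂[v_0,v_2,v_4] = [v_2,v_4] − [v_0,v_4] + [v_0,v_2],
  ∂[v_1,v_3,v_4] = [v_3,v_4] − [v_1,v_4] + [v_1,v_3].
As a 10×10 matrix over Z this has rank 6, with invariant factors (1,1,1,1,1,1).

Boundary ∂_3: C_3 → C_2 sends each 3-simplex σ to the alternating sum Σ_i (−1)^i (σ with its i-th vertex removed). For instance
  ∂[v_0,v_2,v_3,v_4] = [v_2,v_3,v_4] − [v_0,v_3,v_4] + [v_0,v_2,v_4] − [v_0,v_2,v_3],
  ∂[v_0,v_1,v_2,v_3] = [v_1,v_2,v_3] − [v_0,v_2,v_3] + [v_0,v_1,v_3] − [v_0,v_1,v_2].
The resulting 10×5 matrix has rank 4, and its Smith normal form has invariant factors (1,1,1,1).

Reading off H_k = ker ∂_k / im ∂_{k+1}:

  H_0: rank C_0 − rank ∂_1 = 5 − 4 = 1, and the invariant factors of ∂_1 are all 1, so H_0 = Z.
  H_1: rank ker ∂_1 − rank ∂_2 = (10 − 4) − 6 = 0, and the invariant factors of ∂_2 are all 1, so H_1 = 0.
  H_2: rank ker ∂_2 − rank ∂_3 = (10 − 6) − 4 = 0, and the invariant factors of ∂_3 are all 1, so H_2 = 0.
  H_3: rank ker ∂_3 − rank ∂_4 = (5 − 4) − 0 = 1, and there is no ∂_4, so H_3 = Z.

As a check, the Euler characteristic is 5 − 10 + 10 − 5 = 0, which agrees with 1 − 0 + 0 − 1 = 0.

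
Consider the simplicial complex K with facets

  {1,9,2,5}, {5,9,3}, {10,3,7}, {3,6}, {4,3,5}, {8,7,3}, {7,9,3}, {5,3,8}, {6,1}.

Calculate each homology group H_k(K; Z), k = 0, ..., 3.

H_0 ≅ Z,  H_1 ≅ Z,  H_2 = 0,  H_3 = 0.

Take the total order 1 < 2 < 3 < 4 < 5 < 6 < 7 < 8 < 9 < 10 on the vertex set. Then K (dimension 3) consists of the simplices:

  0-simplices (10): [1], [2], [3], [4], [5], [6], [7], [8], [9], [10]
  1-simplices (19): [1,2], [1,5], [1,6], [1,9], [2,5], [2,9], [3,4], [3,5], [3,6], [3,7], [3,8], [3,9], [3,10], [4,5], [5,8], [5,9], [7,8], [7,9], [7,10]
  2-simplices (10): [1,2,5], [1,2,9], [1,5,9], [2,5,9], [3,4,5], [3,5,8], [3,5,9], [3,7,8], [3,7,9], [3,7,10]
  3-simplices (1): [1,2,5,9]

Hence C_0 ≅ Z^10, C_1 ≅ Z^19, C_2 ≅ Z^10, C_3 ≅ Z^1.

The boundary map ∂_1: C_1 → C_0 sends each edge [p,q] (with p < q) to q − p. For instance
  ∂[3,10] = [10] − [3].
The 10×19 boundary matrix has rank 9 and Smith normal form diag(1,1,1,1,1,1,1,1,1).

Boundary ∂_2: C_2 → C_1 maps a triangle to the signed sum of its edges. For instance
  ∂[3,5,9] = [5,9] − [3,9] + [3,5],
  ∂[3,5,8] = [5,8] − [3,8] + [3,5].
The 19×10 boundary matrix has rank 9 and Smith normal form diag(1,1,1,1,1,1,1,1,1).

Boundary ∂_3: C_3 → C_2 sends each 3-simplex σ to the alternating sum Σ_i (−1)^i (σ with its i-th vertex removed). For instance
  ∂[1,2,5,9] = [2,5,9] − [1,5,9] + [1,2,9] − [1,2,5].
The resulting 10×1 matrix has rank 1, and its Smith normal form has invariant factors (1).

Now H_k = ker ∂_k / im ∂_{k+1}, so:

  H_0: rank C_0 − rank ∂_1 = 10 − 9 = 1, and the invariant factors of ∂_1 are all 1, so H_0 = Z.
  H_1: rank ker ∂_1 − rank ∂_2 = (19 − 9) − 9 = 1, and the invariant factors of ∂_2 are all 1, so H_1 = Z.
  H_2: rank ker ∂_2 − rank ∂_3 = (10 − 9) − 1 = 0, and the invariant factors of ∂_3 are all 1, so H_2 = 0.
  H_3: rank ker ∂_3 − rank ∂_4 = (1 − 1) − 0 = 0, and there is no ∂_4, so H_3 = 0.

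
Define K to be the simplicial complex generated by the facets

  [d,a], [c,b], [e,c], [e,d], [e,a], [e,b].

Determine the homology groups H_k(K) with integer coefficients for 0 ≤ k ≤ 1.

Order the vertices as a < b < c < d < e. Listing each simplex with vertices in this order, K has dimension 1 with simplices:

  0-simplices (5): a, b, c, d, e
  1-simplices (6): ad, ae, bc, be, ce, de

Hence C_0 ≅ Z^5, C_1 ≅ Z^6.

∂_1: C_1 → C_0 maps an edge to its endpoints' difference, ∂[p,q] = q − p.
The resulting 5×6 matrix has rank 4, and its Smith normal form has invariant factors (1,1,1,1).

From H_k ≅ ker(∂_k) / im(∂_{k+1}) we obtain:

  H_0: rank C_0 − rank ∂_1 = 5 − 4 = 1, and the invariant factors of ∂_1 are all 1, so H_0 = Z.
  H_1: rank ker ∂_1 − rank ∂_2 = (6 − 4) − 0 = 2, and there is no ∂_2, so H_1 = Z^2.

(K is a triangulation of a wedge of 2 circles.)

H_0 = Z,  H_1 = Z^2.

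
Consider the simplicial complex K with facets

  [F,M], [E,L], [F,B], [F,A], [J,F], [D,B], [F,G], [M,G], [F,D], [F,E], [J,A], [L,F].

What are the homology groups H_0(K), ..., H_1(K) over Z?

Take the total order A < B < D < E < F < G < J < L < M on the vertex set. Then K (dimension 1) consists of the simplices:

  0-simplices (9): A, B, D, E, F, G, J, L, M
  1-simplices (12): AF, AJ, BD, BF, DF, EF, EL, FG, FJ, FL, FM, GM

Hence C_0 ≅ Z^9, C_1 ≅ Z^12.

The boundary map ∂_1: C_1 → C_0 is given by ∂[p,q] = [q] − [p]. For instance
  ∂FL = L − F.
As a 9×12 matrix over Z this has rank 8, with invariant factors (1,1,1,1,1,1,1,1).

From H_k ≅ ker(∂_k) / im(∂_{k+1}) we obtain:

  H_0: rank C_0 − rank ∂_1 = 9 − 8 = 1, and the invariant factors of ∂_1 are all 1, so H_0 = Z.
  H_1: rank ker ∂_1 − rank ∂_2 = (12 − 8) − 0 = 4, and there is no ∂_2, so H_1 = Z^4.

As a check, the Euler characteristic is 9 − 12 = -3, which agrees with 1 − 4 = -3.
(K is a triangulation of a wedge of 4 circles.)

H_0 = Z,  H_1 = Z^4.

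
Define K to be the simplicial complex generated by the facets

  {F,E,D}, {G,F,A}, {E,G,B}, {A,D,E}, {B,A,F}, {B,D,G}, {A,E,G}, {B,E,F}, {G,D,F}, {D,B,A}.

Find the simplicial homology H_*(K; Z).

Order the vertices as A < B < D < E < F < G. Listing each simplex with vertices in this order, K has dimension 2 with simplices:

  0-simplices (6): A, B, D, E, F, G
  1-simplices (15): AB, AD, AE, AF, AG, BD, BE, BF, BG, DE, DF, DG, EF, EG, FG
  2-simplices (10): ABD, ABF, ADE, AEG, AFG, BDG, BEF, BEG, DEF, DFG

so the chain groups are C_0 ≅ Z^6, C_1 ≅ Z^15, C_2 ≅ Z^10.

∂_1: C_1 → C_0 is given by ∂[p,q] = [q] − [p].
This gives a 6×15 integer matrix of rank 5; reducing to Smith normal form yields diagonal entries (1,1,1,1,1).

The boundary map ∂_2: C_2 → C_1 sends each 2-simplex [p,q,r] to [q,r] − [p,r] + [p,q]. For instance
  ∂ABF = BF − AF + AB,
  ∂BDG = DG − BG + BD.
The resulting 15×10 matrix has rank 10, and its Smith normal form has invariant factors (1,1,1,1,1,1,1,1,1,2).

Now H_k = ker ∂_k / im ∂_{k+1}, so:

  H_0: rank C_0 − rank ∂_1 = 6 − 5 = 1, and the invariant factors of ∂_1 are all 1, so H_0 = Z.
  H_1: rank ker ∂_1 − rank ∂_2 = (15 − 5) − 10 = 0, and ∂_2 has invariant factor 2 > 1, so H_1 = Z/2Z.
  H_2: rank ker ∂_2 − rank ∂_3 = (10 − 10) − 0 = 0, and there is no ∂_3, so H_2 = 0.

As a check, the Euler characteristic is 6 − 15 + 10 = 1, which agrees with 1 − 0 + 0 = 1.

H_0 = Z,  H_1 = Z/2Z,  H_2 = 0.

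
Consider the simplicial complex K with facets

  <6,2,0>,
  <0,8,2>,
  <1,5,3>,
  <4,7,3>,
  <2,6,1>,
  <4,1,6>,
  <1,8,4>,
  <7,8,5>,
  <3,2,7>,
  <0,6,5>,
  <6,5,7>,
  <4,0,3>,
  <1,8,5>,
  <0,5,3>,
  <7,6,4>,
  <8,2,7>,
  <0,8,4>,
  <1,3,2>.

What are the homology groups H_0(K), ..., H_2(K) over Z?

Order the vertices as 0 < 1 < 2 < 3 < 4 < 5 < 6 < 7 < 8. Listing each simplex with vertices in this order, K has dimension 2 with simplices:

  0-simplices (9): [0], [1], [2], [3], [4], [5], [6], [7], [8]
  1-simplices (27): (27 of them)
  2-simplices (18): [0,2,6], [0,2,8], [0,3,4], [0,3,5], [0,4,8], [0,5,6], [1,2,3], [1,2,6], [1,3,5], [1,4,6], [1,4,8], [1,5,8], [2,3,7], [2,7,8], [3,4,7], [4,6,7], [5,6,7], [5,7,8]

Hence C_0 ≅ Z^9, C_1 ≅ Z^27, C_2 ≅ Z^18.

Boundary ∂_1: C_1 → C_0 sends each edge [p,q] (with p < q) to q − p.
As a 9×27 matrix over Z this has rank 8, with invariant factors (1,1,1,1,1,1,1,1).

Boundary ∂_2: C_2 → C_1 acts by ∂[p,q,r] = [q,r] − [p,r] + [p,q]. For instance
  ∂[5,7,8] = [7,8] − [5,8] + [5,7],
  ∂[2,3,7] = [3,7] − [2,7] + [2,3].
The 27×18 boundary matrix has rank 17 and Smith normal form diag(1,1,1,1,1,1,1,1,1,1,1,1,1,1,1,1,1).

Computing H_k = (kernel of ∂_k) / (image of ∂_{k+1}):

  H_0: rank C_0 − rank ∂_1 = 9 − 8 = 1, and the invariant factors of ∂_1 are all 1, so H_0 ≅ Z.
  H_1: rank ker ∂_1 − rank ∂_2 = (27 − 8) − 17 = 2, and the invariant factors of ∂_2 are all 1, so H_1 ≅ Z^2.
  H_2: rank ker ∂_2 − rank ∂_3 = (18 − 17) − 0 = 1, and there is no ∂_3, so H_2 ≅ Z.

(K is a triangulation of the torus T^2.)

H_0 = Z,  H_1 = Z^2,  H_2 = Z.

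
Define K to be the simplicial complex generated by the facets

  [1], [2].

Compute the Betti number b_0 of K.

b_0 = 2.

K has 2 vertices.
rank ∂_0 = 0, rank ∂_1 = 0 ⇒ b_0 = 2 − 0 − 0 = 2. So H_0 = Z^2.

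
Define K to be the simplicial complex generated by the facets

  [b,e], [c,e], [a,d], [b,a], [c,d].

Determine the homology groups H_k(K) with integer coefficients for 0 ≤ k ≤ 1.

K has 5 vertices, 5 edges.
rank ∂_0 = 0, rank ∂_1 = 4 ⇒ b_0 = 5 − 0 − 4 = 1; all invariant factors of ∂_1 are 1 so no torsion. So H_0 = Z.
rank ∂_1 = 4, rank ∂_2 = 0 ⇒ b_1 = 5 − 4 − 0 = 1. So H_1 = Z.

H_0 = Z,  H_1 = Z.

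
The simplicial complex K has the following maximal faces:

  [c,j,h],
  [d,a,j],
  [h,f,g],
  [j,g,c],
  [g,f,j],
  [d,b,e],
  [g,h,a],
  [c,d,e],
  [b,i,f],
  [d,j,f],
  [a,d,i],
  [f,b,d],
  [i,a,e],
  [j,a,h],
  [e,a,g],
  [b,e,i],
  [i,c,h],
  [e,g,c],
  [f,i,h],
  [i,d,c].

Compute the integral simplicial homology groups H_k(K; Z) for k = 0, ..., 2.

H_0 = Z,  H_1 = Z × Z/2,  H_2 = 0.

K has 10 vertices, 30 edges, 20 triangles.
rank ∂_0 = 0, rank ∂_1 = 9 ⇒ b_0 = 10 − 0 − 9 = 1; all invariant factors of ∂_1 are 1 so no torsion. So H_0 = Z.
rank ∂_1 = 9, rank ∂_2 = 20 ⇒ b_1 = 30 − 9 − 20 = 1; ∂_2 has invariant factor(s) [2] giving torsion. So H_1 = Z × Z/2.
rank ∂_2 = 20, rank ∂_3 = 0 ⇒ b_2 = 20 − 20 − 0 = 0. So H_2 = 0.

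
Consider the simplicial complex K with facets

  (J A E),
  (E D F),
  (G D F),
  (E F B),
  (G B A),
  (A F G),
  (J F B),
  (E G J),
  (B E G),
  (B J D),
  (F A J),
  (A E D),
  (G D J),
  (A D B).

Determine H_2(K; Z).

H_2 ≅ Z.

Take the total order A < B < D < E < F < G < J on the vertex set. Then K (dimension 2) consists of the simplices:

  0-simplices (7): A, B, D, E, F, G, J
  1-simplices (21): AB, AD, AE, AF, AG, AJ, BD, BE, BF, BG, BJ, DE, DF, DG, DJ, EF, EG, EJ, FG, FJ, GJ
  2-simplices (14): ABD, ABG, ADE, AEJ, AFG, AFJ, BDJ, BEF, BEG, BFJ, DEF, DFG, DGJ, EGJ

Hence C_0 ≅ Z^7, C_1 ≅ Z^21, C_2 ≅ Z^14.

Boundary ∂_1: C_1 → C_0 sends each edge [p,q] (with p < q) to q − p. For instance
  ∂BF = F − B.
As a 7×21 matrix over Z this has rank 6, with invariant factors (1,1,1,1,1,1).

The boundary map ∂_2: C_2 → C_1 acts by ∂[p,q,r] = [q,r] − [p,r] + [p,q]. For instance
  ∂BEF = EF − BF + BE,
  ∂DFG = FG − DG + DF.
As a 21×14 matrix over Z this has rank 13, with invariant factors (1,1,1,1,1,1,1,1,1,1,1,1,1).

From H_k ≅ ker(∂_k) / im(∂_{k+1}) we obtain:

  H_2: rank ker ∂_2 − rank ∂_3 = (14 − 13) − 0 = 1, and there is no ∂_3, so H_2 ≅ Z.

(K is a triangulation of the torus T^2.)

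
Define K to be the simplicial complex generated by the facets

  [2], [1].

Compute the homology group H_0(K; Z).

H_0 ≅ Z^2.

Fix the vertex order 1 < 2 and write every simplex with vertices in increasing order. Then dim K = 0 and the simplices of K are:

  0-simplices (2): [1], [2]

so the chain groups are C_0 ≅ Z^2.

Computing H_k = (kernel of ∂_k) / (image of ∂_{k+1}):

  H_0: rank C_0 − rank ∂_1 = 2 − 0 = 2, and there is no ∂_1, so H_0 ≅ Z^2.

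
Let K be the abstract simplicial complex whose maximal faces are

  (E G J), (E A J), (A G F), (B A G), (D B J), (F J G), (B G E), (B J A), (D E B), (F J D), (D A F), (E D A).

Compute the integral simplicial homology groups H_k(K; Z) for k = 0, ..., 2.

We work with the vertex ordering A < B < D < E < F < G < J. The simplices of K, each written with vertices in increasing order, are:

  0-simplices (7): A, B, D, E, F, G, J
  1-simplices (18): AB, AD, AE, AF, AG, AJ, BD, BE, BG, BJ, DE, DF, DJ, EG, EJ, FG, FJ, GJ
  2-simplices (12): ABG, ABJ, ADE, ADF, AEJ, AFG, BDE, BDJ, BEG, DFJ, EGJ, FGJ

giving chain groups C_0 ≅ Z^7, C_1 ≅ Z^18, C_2 ≅ Z^12.

The boundary map ∂_1: C_1 → C_0 is given by ∂[p,q] = [q] − [p].
This gives a 7×18 integer matrix of rank 6; reducing to Smith normal form yields diagonal entries (1,1,1,1,1,1).

Boundary ∂_2: C_2 → C_1 sends each 2-simplex [p,q,r] to [q,r] − [p,r] + [p,q]. For instance
  ∂ABJ = BJ − AJ + AB,
  ∂ABG = BG − AG + AB.
The resulting 18×12 matrix has rank 12, and its Smith normal form has invariant factors (1,1,1,1,1,1,1,1,1,1,1,2).

Computing H_k = (kernel of ∂_k) / (image of ∂_{k+1}):

  H_0: rank C_0 − rank ∂_1 = 7 − 6 = 1, and the invariant factors of ∂_1 are all 1, so H_0 = Z.
  H_1: rank ker ∂_1 − rank ∂_2 = (18 − 6) − 12 = 0, and ∂_2 has invariant factor 2 > 1, so H_1 = Z/2Z.
  H_2: rank ker ∂_2 − rank ∂_3 = (12 − 12) − 0 = 0, and there is no ∂_3, so H_2 = 0.

As a check, the Euler characteristic is 7 − 18 + 12 = 1, which agrees with 1 − 0 + 0 = 1.

H_0 = Z,  H_1 = Z/2Z,  H_2 = 0.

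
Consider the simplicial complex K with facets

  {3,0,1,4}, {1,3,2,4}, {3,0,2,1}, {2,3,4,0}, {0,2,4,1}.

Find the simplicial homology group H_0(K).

We work with the vertex ordering 0 < 1 < 2 < 3 < 4. The simplices of K, each written with vertices in increasing order, are:

  0-simplices (5): [0], [1], [2], [3], [4]
  1-simplices (10): [0,1], [0,2], [0,3], [0,4], [1,2], [1,3], [1,4], [2,3], [2,4], [3,4]
  2-simplices (10): [0,1,2], [0,1,3], [0,1,4], [0,2,3], [0,2,4], [0,3,4], [1,2,3], [1,2,4], [1,3,4], [2,3,4]
  3-simplices (5): [0,1,2,3], [0,1,2,4], [0,1,3,4], [0,2,3,4], [1,2,3,4]

Hence C_0 ≅ Z^5, C_1 ≅ Z^10, C_2 ≅ Z^10, C_3 ≅ Z^5.

Boundary ∂_1: C_1 → C_0 sends each edge [p,q] (with p < q) to q − p. For instance
  ∂[2,4] = [4] − [2].
This gives a 5×10 integer matrix of rank 4; reducing to Smith normal form yields diagonal entries (1,1,1,1).

Boundary ∂_2: C_2 → C_1 maps a triangle to the signed sum of its edges. For instance
  ∂[1,3,4] = [3,4] − [1,4] + [1,3],
  ∂[1,2,4] = [2,4] − [1,4] + [1,2].
As a 10×10 matrix over Z this has rank 6, with invariant factors (1,1,1,1,1,1).

∂_3: C_3 → C_2 sends each 3-simplex σ to the alternating sum Σ_i (−1)^i (σ with its i-th vertex removed). For instance
  ∂[0,1,3,4] = [1,3,4] − [0,3,4] + [0,1,4] − [0,1,3],
  ∂[1,2,3,4] = [2,3,4] − [1,3,4] + [1,2,4] − [1,2,3].
As a 10×5 matrix over Z this has rank 4, with invariant factors (1,1,1,1).

Reading off H_k = ker ∂_k / im ∂_{k+1}:

  H_0: rank C_0 − rank ∂_1 = 5 − 4 = 1, and the invariant factors of ∂_1 are all 1, so H_0 = Z.

H_0 ≅ Z.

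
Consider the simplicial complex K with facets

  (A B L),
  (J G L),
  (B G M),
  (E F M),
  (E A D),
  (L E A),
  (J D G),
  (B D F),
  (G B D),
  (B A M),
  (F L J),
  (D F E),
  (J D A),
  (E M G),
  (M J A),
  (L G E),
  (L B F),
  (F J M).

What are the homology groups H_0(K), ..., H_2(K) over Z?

We work with the vertex ordering A < B < D < E < F < G < J < L < M. The simplices of K, each written with vertices in increasing order, are:

  0-simplices (9): A, B, D, E, F, G, J, L, M
  1-simplices (27): AB, AD, AE, AJ, AL, AM, BD, BF, BG, BL, BM, DE, DF, DG, DJ, EF, EG, EL, EM, FJ, FL, FM, GJ, GL, GM, JL, JM
  2-simplices (18): ABL, ABM, ADE, ADJ, AEL, AJM, BDF, BDG, BFL, BGM, DEF, DGJ, EFM, EGL, EGM, FJL, FJM, GJL

so the chain groups are C_0 ≅ Z^9, C_1 ≅ Z^27, C_2 ≅ Z^18.

Boundary ∂_1: C_1 → C_0 is given by ∂[p,q] = [q] − [p].
The resulting 9×27 matrix has rank 8, and its Smith normal form has invariant factors (1,1,1,1,1,1,1,1).

Boundary ∂_2: C_2 → C_1 maps a triangle to the signed sum of its edges. For instance
  ∂AJM = JM − AM + AJ,
  ∂BGM = GM − BM + BG.
The resulting 27×18 matrix has rank 17, and its Smith normal form has invariant factors (1,1,1,1,1,1,1,1,1,1,1,1,1,1,1,1,1).

From H_k ≅ ker(∂_k) / im(∂_{k+1}) we obtain:

  H_0: rank C_0 − rank ∂_1 = 9 − 8 = 1, and the invariant factors of ∂_1 are all 1, so H_0 ≅ Z.
  H_1: rank ker ∂_1 − rank ∂_2 = (27 − 8) − 17 = 2, and the invariant factors of ∂_2 are all 1, so H_1 ≅ Z^2.
  H_2: rank ker ∂_2 − rank ∂_3 = (18 − 17) − 0 = 1, and there is no ∂_3, so H_2 ≅ Z.

(K is a triangulation of the torus T^2.)

H_0 = Z,  H_1 = Z^2,  H_2 = Z.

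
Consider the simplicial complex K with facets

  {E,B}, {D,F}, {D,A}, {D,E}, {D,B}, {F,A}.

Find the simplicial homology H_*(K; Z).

H_0 = Z,  H_1 = Z^2.

Take the total order A < B < D < E < F on the vertex set. Then K (dimension 1) consists of the simplices:

  0-simplices (5): A, B, D, E, F
  1-simplices (6): AD, AF, BD, BE, DE, DF

so the chain groups are C_0 ≅ Z^5, C_1 ≅ Z^6.

Boundary ∂_1: C_1 → C_0 sends each edge [p,q] (with p < q) to q − p. For instance
  ∂DF = F − D.
This gives a 5×6 integer matrix of rank 4; reducing to Smith normal form yields diagonal entries (1,1,1,1).

From H_k ≅ ker(∂_k) / im(∂_{k+1}) we obtain:

  H_0: rank C_0 − rank ∂_1 = 5 − 4 = 1, and the invariant factors of ∂_1 are all 1, so H_0 ≅ Z.
  H_1: rank ker ∂_1 − rank ∂_2 = (6 − 4) − 0 = 2, and there is no ∂_2, so H_1 ≅ Z^2.

As a check, the Euler characteristic is 5 − 6 = -1, which agrees with 1 − 2 = -1.
(K is a triangulation of a wedge of 2 circles.)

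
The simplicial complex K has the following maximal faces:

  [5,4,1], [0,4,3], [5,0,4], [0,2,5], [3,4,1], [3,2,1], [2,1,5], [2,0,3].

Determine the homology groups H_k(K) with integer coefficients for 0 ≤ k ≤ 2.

H_0 = Z,  H_1 = 0,  H_2 = Z.

Take the total order 0 < 1 < 2 < 3 < 4 < 5 on the vertex set. Then K (dimension 2) consists of the simplices:

  0-simplices (6): [0], [1], [2], [3], [4], [5]
  1-simplices (12): [0,2], [0,3], [0,4], [0,5], [1,2], [1,3], [1,4], [1,5], [2,3], [2,5], [3,4], [4,5]
  2-simplices (8): [0,2,3], [0,2,5], [0,3,4], [0,4,5], [1,2,3], [1,2,5], [1,3,4], [1,4,5]

giving chain groups C_0 ≅ Z^6, C_1 ≅ Z^12, C_2 ≅ Z^8.

The boundary map ∂_1: C_1 → C_0 sends each edge [p,q] (with p < q) to q − p.
This gives a 6×12 integer matrix of rank 5; reducing to Smith normal form yields diagonal entries (1,1,1,1,1).

∂_2: C_2 → C_1 sends each 2-simplex [p,q,r] to [q,r] − [p,r] + [p,q]. For instance
  ∂[0,2,3] = [2,3] − [0,3] + [0,2],
  ∂[1,4,5] = [4,5] − [1,5] + [1,4].
This gives a 12×8 integer matrix of rank 7; reducing to Smith normal form yields diagonal entries (1,1,1,1,1,1,1).

Computing H_k = (kernel of ∂_k) / (image of ∂_{k+1}):

  H_0: rank C_0 − rank ∂_1 = 6 − 5 = 1, and the invariant factors of ∂_1 are all 1, so H_0 ≅ Z.
  H_1: rank ker ∂_1 − rank ∂_2 = (12 − 5) − 7 = 0, and the invariant factors of ∂_2 are all 1, so H_1 ≅ 0.
  H_2: rank ker ∂_2 − rank ∂_3 = (8 − 7) − 0 = 1, and there is no ∂_3, so H_2 ≅ Z.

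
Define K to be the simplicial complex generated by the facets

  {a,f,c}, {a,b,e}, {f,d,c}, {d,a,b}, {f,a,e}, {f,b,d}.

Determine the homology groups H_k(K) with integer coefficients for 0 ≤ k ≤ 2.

H_0 = Z,  H_1 = Z,  H_2 = 0.

We work with the vertex ordering a < b < c < d < e < f. The simplices of K, each written with vertices in increasing order, are:

  0-simplices (6): a, b, c, d, e, f
  1-simplices (12): ab, ac, ad, ae, af, bd, be, bf, cd, cf, df, ef
  2-simplices (6): abd, abe, acf, aef, bdf, cdf

Hence C_0 ≅ Z^6, C_1 ≅ Z^12, C_2 ≅ Z^6.

∂_1: C_1 → C_0 is given by ∂[p,q] = [q] − [p]. For instance
  ∂ae = e − a.
The 6×12 boundary matrix has rank 5 and Smith normal form diag(1,1,1,1,1).

Boundary ∂_2: C_2 → C_1 maps a triangle to the signed sum of its edges. For instance
  ∂cdf = df − cf + cd,
  ∂acf = cf − af + ac.
The resulting 12×6 matrix has rank 6, and its Smith normal form has invariant factors (1,1,1,1,1,1).

From H_k ≅ ker(∂_k) / im(∂_{k+1}) we obtain:

  H_0: rank C_0 − rank ∂_1 = 6 − 5 = 1, and the invariant factors of ∂_1 are all 1, so H_0 ≅ Z.
  H_1: rank ker ∂_1 − rank ∂_2 = (12 − 5) − 6 = 1, and the invariant factors of ∂_2 are all 1, so H_1 ≅ Z.
  H_2: rank ker ∂_2 − rank ∂_3 = (6 − 6) − 0 = 0, and there is no ∂_3, so H_2 ≅ 0.

(K is a triangulation of the cylinder S^1 x I.)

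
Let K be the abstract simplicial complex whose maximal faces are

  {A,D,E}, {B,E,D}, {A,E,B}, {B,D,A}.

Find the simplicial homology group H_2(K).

Order the vertices as A < B < D < E. Listing each simplex with vertices in this order, K has dimension 2 with simplices:

  0-simplices (4): A, B, D, E
  1-simplices (6): AB, AD, AE, BD, BE, DE
  2-simplices (4): ABD, ABE, ADE, BDE

so the chain groups are C_0 ≅ Z^4, C_1 ≅ Z^6, C_2 ≅ Z^4.

Boundary ∂_1: C_1 → C_0 maps an edge to its endpoints' difference, ∂[p,q] = q − p. For instance
  ∂AD = D − A.
This gives a 4×6 integer matrix of rank 3; reducing to Smith normal form yields diagonal entries (1,1,1).

∂_2: C_2 → C_1 sends each 2-simplex [p,q,r] to [q,r] − [p,r] + [p,q]. For instance
  ∂ADE = DE − AE + AD,
  ∂BDE = DE − BE + BD.
As a 6×4 matrix over Z this has rank 3, with invariant factors (1,1,1).

Reading off H_k = ker ∂_k / im ∂_{k+1}:

  H_2: rank ker ∂_2 − rank ∂_3 = (4 − 3) − 0 = 1, and there is no ∂_3, so H_2 ≅ Z.

H_2 ≅ Z.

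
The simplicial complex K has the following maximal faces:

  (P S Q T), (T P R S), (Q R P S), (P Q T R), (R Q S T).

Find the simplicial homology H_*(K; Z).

Fix the vertex order P < Q < R < S < T and write every simplex with vertices in increasing order. Then dim K = 3 and the simplices of K are:

  0-simplices (5): P, Q, R, S, T
  1-simplices (10): PQ, PR, PS, PT, QR, QS, QT, RS, RT, ST
  2-simplices (10): PQR, PQS, PQT, PRS, PRT, PST, QRS, QRT, QST, RST
  3-simplices (5): PQRS, PQRT, PQST, PRST, QRST

so the chain groups are C_0 ≅ Z^5, C_1 ≅ Z^10, C_2 ≅ Z^10, C_3 ≅ Z^5.

Boundary ∂_1: C_1 → C_0 is given by ∂[p,q] = [q] − [p]. For instance
  ∂RT = T − R.
The 5×10 boundary matrix has rank 4 and Smith normal form diag(1,1,1,1).

∂_2: C_2 → C_1 acts by ∂[p,q,r] = [q,r] − [p,r] + [p,q]. For instance
  ∂PQR = QR − PR + PQ,
  ∂QRT = RT − QT + QR.
This gives a 10×10 integer matrix of rank 6; reducing to Smith normal form yields diagonal entries (1,1,1,1,1,1).

∂_3: C_3 → C_2 sends each 3-simplex σ to the alternating sum Σ_i (−1)^i (σ with its i-th vertex removed). For instance
  ∂QRST = RST − QST + QRT − QRS,
  ∂PQRS = QRS − PRS + PQS − PQR.
This gives a 10×5 integer matrix of rank 4; reducing to Smith normal form yields diagonal entries (1,1,1,1).

From H_k ≅ ker(∂_k) / im(∂_{k+1}) we obtain:

  H_0: rank C_0 − rank ∂_1 = 5 − 4 = 1, and the invariant factors of ∂_1 are all 1, so H_0 ≅ Z.
  H_1: rank ker ∂_1 − rank ∂_2 = (10 − 4) − 6 = 0, and the invariant factors of ∂_2 are all 1, so H_1 ≅ 0.
  H_2: rank ker ∂_2 − rank ∂_3 = (10 − 6) − 4 = 0, and the invariant factors of ∂_3 are all 1, so H_2 ≅ 0.
  H_3: rank ker ∂_3 − rank ∂_4 = (5 − 4) − 0 = 1, and there is no ∂_4, so H_3 ≅ Z.

As a check, the Euler characteristic is 5 − 10 + 10 − 5 = 0, which agrees with 1 − 0 + 0 − 1 = 0.

H_0 = Z,  H_1 = 0,  H_2 = 0,  H_3 = Z.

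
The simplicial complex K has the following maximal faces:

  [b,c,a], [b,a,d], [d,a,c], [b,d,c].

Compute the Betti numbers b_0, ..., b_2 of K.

b_0 = 1, b_1 = 0, b_2 = 1.

Take the total order a < b < c < d on the vertex set. Then K (dimension 2) consists of the simplices:

  0-simplices (4): a, b, c, d
  1-simplices (6): ab, ac, ad, bc, bd, cd
  2-simplices (4): abc, abd, acd, bcd

so the chain groups are C_0 ≅ Z^4, C_1 ≅ Z^6, C_2 ≅ Z^4.

Boundary ∂_1: C_1 → C_0 sends each edge [p,q] (with p < q) to q − p. For instance
  ∂bd = d − b.
As a 4×6 matrix over Z this has rank 3, with invariant factors (1,1,1).

∂_2: C_2 → C_1 sends each 2-simplex [p,q,r] to [q,r] − [p,r] + [p,q]. For instance
  ∂abd = bd − ad + ab,
  ∂bcd = cd − bd + bc.
The 6×4 boundary matrix has rank 3 and Smith normal form diag(1,1,1).

From H_k ≅ ker(∂_k) / im(∂_{k+1}) we obtain:

  H_0: rank C_0 − rank ∂_1 = 4 − 3 = 1, and the invariant factors of ∂_1 are all 1, so H_0 = Z.
  H_1: rank ker ∂_1 − rank ∂_2 = (6 − 3) − 3 = 0, and the invariant factors of ∂_2 are all 1, so H_1 = 0.
  H_2: rank ker ∂_2 − rank ∂_3 = (4 − 3) − 0 = 1, and there is no ∂_3, so H_2 = Z.

As a check, the Euler characteristic is 4 − 6 + 4 = 2, which agrees with 1 − 0 + 1 = 2.

Hence the Betti numbers are b_0 = 1, b_1 = 0, b_2 = 1.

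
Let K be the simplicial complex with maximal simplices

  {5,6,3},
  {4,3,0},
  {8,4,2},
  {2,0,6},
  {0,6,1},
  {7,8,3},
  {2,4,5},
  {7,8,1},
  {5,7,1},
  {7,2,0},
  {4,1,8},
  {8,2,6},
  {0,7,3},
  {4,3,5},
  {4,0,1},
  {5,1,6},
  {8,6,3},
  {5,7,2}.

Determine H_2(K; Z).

H_2 ≅ Z.

Order the vertices as 0 < 1 < 2 < 3 < 4 < 5 < 6 < 7 < 8. Listing each simplex with vertices in this order, K has dimension 2 with simplices:

  0-simplices (9): [0], [1], [2], [3], [4], [5], [6], [7], [8]
  1-simplices (27): (27 of them)
  2-simplices (18): [0,1,4], [0,1,6], [0,2,6], [0,2,7], [0,3,4], [0,3,7], [1,4,8], [1,5,6], [1,5,7], [1,7,8], [2,4,5], [2,4,8], [2,5,7], [2,6,8], [3,4,5], [3,5,6], [3,6,8], [3,7,8]

Hence C_0 ≅ Z^9, C_1 ≅ Z^27, C_2 ≅ Z^18.

The boundary map ∂_1: C_1 → C_0 sends each edge [p,q] (with p < q) to q − p.
This gives a 9×27 integer matrix of rank 8; reducing to Smith normal form yields diagonal entries (1,1,1,1,1,1,1,1).

∂_2: C_2 → C_1 maps a triangle to the signed sum of its edges. For instance
  ∂[3,6,8] = [6,8] − [3,8] + [3,6],
  ∂[2,4,8] = [4,8] − [2,8] + [2,4].
As a 27×18 matrix over Z this has rank 17, with invariant factors (1,1,1,1,1,1,1,1,1,1,1,1,1,1,1,1,1).

Computing H_k = (kernel of ∂_k) / (image of ∂_{k+1}):

  H_2: rank ker ∂_2 − rank ∂_3 = (18 − 17) − 0 = 1, and there is no ∂_3, so H_2 ≅ Z.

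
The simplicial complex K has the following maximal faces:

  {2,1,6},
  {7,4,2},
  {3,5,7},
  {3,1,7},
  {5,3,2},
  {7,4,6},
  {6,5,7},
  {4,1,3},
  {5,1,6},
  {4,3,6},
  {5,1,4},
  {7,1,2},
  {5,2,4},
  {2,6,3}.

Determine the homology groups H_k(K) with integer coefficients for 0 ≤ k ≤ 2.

H_0 = Z,  H_1 = Z^2,  H_2 = Z.

K has 7 vertices, 21 edges, 14 triangles.
rank ∂_0 = 0, rank ∂_1 = 6 ⇒ b_0 = 7 − 0 − 6 = 1; all invariant factors of ∂_1 are 1 so no torsion. So H_0 ≅ Z.
rank ∂_1 = 6, rank ∂_2 = 13 ⇒ b_1 = 21 − 6 − 13 = 2; all invariant factors of ∂_2 are 1 so no torsion. So H_1 ≅ Z^2.
rank ∂_2 = 13, rank ∂_3 = 0 ⇒ b_2 = 14 − 13 − 0 = 1. So H_2 ≅ Z.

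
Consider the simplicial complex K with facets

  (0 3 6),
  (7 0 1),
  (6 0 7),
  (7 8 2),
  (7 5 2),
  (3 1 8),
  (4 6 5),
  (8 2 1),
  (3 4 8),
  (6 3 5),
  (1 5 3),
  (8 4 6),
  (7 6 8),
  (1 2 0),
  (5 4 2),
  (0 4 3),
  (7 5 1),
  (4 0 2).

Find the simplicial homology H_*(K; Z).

H_0 = Z,  H_1 = Z ⊕ Z/2Z,  H_2 = 0.

We work with the vertex ordering 0 < 1 < 2 < 3 < 4 < 5 < 6 < 7 < 8. The simplices of K, each written with vertices in increasing order, are:

  0-simplices (9): [0], [1], [2], [3], [4], [5], [6], [7], [8]
  1-simplices (27): (27 of them)
  2-simplices (18): [0,1,2], [0,1,7], [0,2,4], [0,3,4], [0,3,6], [0,6,7], [1,2,8], [1,3,5], [1,3,8], [1,5,7], [2,4,5], [2,5,7], [2,7,8], [3,4,8], [3,5,6], [4,5,6], [4,6,8], [6,7,8]

giving chain groups C_0 ≅ Z^9, C_1 ≅ Z^27, C_2 ≅ Z^18.

Boundary ∂_1: C_1 → C_0 sends each edge [p,q] (with p < q) to q − p. For instance
  ∂[3,8] = [8] − [3].
As a 9×27 matrix over Z this has rank 8, with invariant factors (1,1,1,1,1,1,1,1).

The boundary map ∂_2: C_2 → C_1 sends each 2-simplex [p,q,r] to [q,r] − [p,r] + [p,q]. For instance
  ∂[2,5,7] = [5,7] − [2,7] + [2,5],
  ∂[6,7,8] = [7,8] − [6,8] + [6,7].
The resulting 27×18 matrix has rank 18, and its Smith normal form has invariant factors (1,1,1,1,1,1,1,1,1,1,1,1,1,1,1,1,1,2).

From H_k ≅ ker(∂_k) / im(∂_{k+1}) we obtain:

  H_0: rank C_0 − rank ∂_1 = 9 − 8 = 1, and the invariant factors of ∂_1 are all 1, so H_0 = Z.
  H_1: rank ker ∂_1 − rank ∂_2 = (27 − 8) − 18 = 1, and ∂_2 has invariant factor 2 > 1, so H_1 = Z ⊕ Z/2Z.
  H_2: rank ker ∂_2 − rank ∂_3 = (18 − 18) − 0 = 0, and there is no ∂_3, so H_2 = 0.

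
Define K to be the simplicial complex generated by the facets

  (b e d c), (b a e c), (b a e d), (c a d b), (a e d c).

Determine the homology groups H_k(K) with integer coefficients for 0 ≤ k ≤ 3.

Take the total order a < b < c < d < e on the vertex set. Then K (dimension 3) consists of the simplices:

  0-simplices (5): a, b, c, d, e
  1-simplices (10): ab, ac, ad, ae, bc, bd, be, cd, ce, de
  2-simplices (10): abc, abd, abe, acd, ace, ade, bcd, bce, bde, cde
  3-simplices (5): abcd, abce, abde, acde, bcde

Hence C_0 ≅ Z^5, C_1 ≅ Z^10, C_2 ≅ Z^10, C_3 ≅ Z^5.

The boundary map ∂_1: C_1 → C_0 is given by ∂[p,q] = [q] − [p].
The resulting 5×10 matrix has rank 4, and its Smith normal form has invariant factors (1,1,1,1).

∂_2: C_2 → C_1 acts by ∂[p,q,r] = [q,r] − [p,r] + [p,q]. For instance
  ∂cde = de − ce + cd,
  ∂ace = ce − ae + ac.
This gives a 10×10 integer matrix of rank 6; reducing to Smith normal form yields diagonal entries (1,1,1,1,1,1).

The boundary map ∂_3: C_3 → C_2 sends each 3-simplex σ to the alternating sum Σ_i (−1)^i (σ with its i-th vertex removed). For instance
  ∂abde = bde − ade + abe − abd,
  ∂abce = bce − ace + abe − abc.
The 10×5 boundary matrix has rank 4 and Smith normal form diag(1,1,1,1).

From H_k ≅ ker(∂_k) / im(∂_{k+1}) we obtain:

  H_0: rank C_0 − rank ∂_1 = 5 − 4 = 1, and the invariant factors of ∂_1 are all 1, so H_0 = Z.
  H_1: rank ker ∂_1 − rank ∂_2 = (10 − 4) − 6 = 0, and the invariant factors of ∂_2 are all 1, so H_1 = 0.
  H_2: rank ker ∂_2 − rank ∂_3 = (10 − 6) − 4 = 0, and the invariant factors of ∂_3 are all 1, so H_2 = 0.
  H_3: rank ker ∂_3 − rank ∂_4 = (5 − 4) − 0 = 1, and there is no ∂_4, so H_3 = Z.

H_0 ≅ Z,  H_1 = 0,  H_2 = 0,  H_3 ≅ Z.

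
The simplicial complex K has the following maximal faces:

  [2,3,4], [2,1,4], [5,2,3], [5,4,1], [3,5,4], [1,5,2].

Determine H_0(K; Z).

Fix the vertex order 1 < 2 < 3 < 4 < 5 and write every simplex with vertices in increasing order. Then dim K = 2 and the simplices of K are:

  0-simplices (5): [1], [2], [3], [4], [5]
  1-simplices (9): [1,2], [1,4], [1,5], [2,3], [2,4], [2,5], [3,4], [3,5], [4,5]
  2-simplices (6): [1,2,4], [1,2,5], [1,4,5], [2,3,4], [2,3,5], [3,4,5]

Hence C_0 ≅ Z^5, C_1 ≅ Z^9, C_2 ≅ Z^6.

The boundary map ∂_1: C_1 → C_0 is given by ∂[p,q] = [q] − [p].
The 5×9 boundary matrix has rank 4 and Smith normal form diag(1,1,1,1).

The boundary map ∂_2: C_2 → C_1 maps a triangle to the signed sum of its edges. For instance
  ∂[2,3,5] = [3,5] − [2,5] + [2,3],
  ∂[1,4,5] = [4,5] − [1,5] + [1,4].
This gives a 9×6 integer matrix of rank 5; reducing to Smith normal form yields diagonal entries (1,1,1,1,1).

From H_k ≅ ker(∂_k) / im(∂_{k+1}) we obtain:

  H_0: rank C_0 − rank ∂_1 = 5 − 4 = 1, and the invariant factors of ∂_1 are all 1, so H_0 ≅ Z.

H_0 ≅ Z.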